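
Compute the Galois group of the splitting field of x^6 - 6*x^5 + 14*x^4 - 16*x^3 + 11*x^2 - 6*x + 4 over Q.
The polynomial f is an irreducible sextic over Q, so G = Gal(f/Q) is one of the 16 transitive subgroups 6T1, ..., 6T16 of S_6. The discriminant of f is -5120000, which is not a perfect square, so G is not contained in A_6. The transitive groups of degree 6 not contained in A_6 are: C_6 (6T1, order 6), S_3 (6T2, order 6), D_6 (6T3, order 12), C_3 x S_3 (6T5, order 18), A_4 x C_2 (6T6, order 24), S_4 (6T8, order 24), S_3 x S_3 (6T9, order 36), S_4 x C_2 (6T11, order 48), (S_3 x S_3) : C_2 (6T13, order 72), PGL(2,5) (6T14, order 120), S_6 (6T16, order 720). By Dedekind's theorem, for a prime p not dividing disc(f) the degrees of the irreducible factors of f mod p form the cycle type of an element of G. Factoring f modulo the 22 such primes p <= 89 (skipping 2, 5, which divide the discriminant), each new pattern first appears at: mod 3: f = (x^3 + x^2 + x + 2)(x^3 + 2x^2 + 2x + 2), pattern 3+3; mod 7: f = (x^2 + 4x + 1)(x^2 + 5x + 3)(x^2 + 6x + 6), pattern 2+2+2; mod 13: f = (x + 3)(x + 8)(x^4 + 9x^3 + 8x^2 + 5x + 11), pattern 4+1+1; mod 43: f = (x + 11)(x + 30)(x^2 + 41x + 5)(x^2 + 41x + 11), pattern 2+2+1+1. No other pattern occurs in this range, so the set of observed cycle types is {3+3, 2+2+2, 4+1+1, 2+2+1+1}. The candidates containing elements of all these cycle types are S_4 (6T8) of order 24, S_4 x C_2 (6T11) of order 48, PGL(2,5) (6T14) of order 120, S_6 (6T16) of order 720; the others are excluded. The observed types are precisely the cycle types that occur in S_4 (6T8) (apart from the identity). Each of the other remaining candidates has further cycle types, and by the Chebotarev density theorem the matching factorization patterns would occur for a proportion of primes equal to their share of the group: S_4 x C_2 (6T11) additionally contains elements of type 6, 4+2, 2+1+1+1+1 (17 of its 48 elements, about 35% of primes); PGL(2,5) (6T14) additionally contains elements of type 6, 5+1 (44 of its 120 elements, about 37% of primes); S_6 (6T16) additionally contains elements of type 6, 5+1, 4+2, 3+2+1, 3+1+1+1, 2+1+1+1+1 (529 of its 720 elements, about 73% of primes). None of the 22 primes tested shows any such pattern (for each of these groups the chance of that is below 10^-4), which rules them out. Hence G = S_4 (6T8), of order 24.

S_4, S_4(6c), the S_4-action on 6 points not in A_6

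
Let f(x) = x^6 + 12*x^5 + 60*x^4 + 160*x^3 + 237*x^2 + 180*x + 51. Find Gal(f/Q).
The polynomial f is an irreducible sextic over Q, so G = Gal(f/Q) is one of the 16 transitive subgroups 6T1, ..., 6T16 of S_6. The discriminant of f is 419904 = 648^2, a perfect square, so G is contained in A_6. The transitive groups of degree 6 contained in A_6 are: A_4 (6T4, order 12), S_4 (6T7, order 24), (C_3 x C_3) : C_4 (6T10, order 36), PSL(2,5) (6T12, order 60), A_6 (6T15, order 360). By Dedekind's theorem, for a prime p not dividing disc(f) the degrees of the irreducible factors of f mod p form the cycle type of an element of G. Factoring f modulo the 33 such primes p <= 149 (skipping 2, 3, which divide the discriminant), each new pattern first appears at: mod 5: f = (x^3 + x + 4)(x^3 + 2x^2 + 4x + 4), pattern 3+3; mod 17: f = (x)(x + 4)(x^2 + 4x + 1)(x^2 + 4x + 11), pattern 2+2+1+1; mod 71: f = (x + 6)(x + 7)(x + 34)(x + 41)(x + 68)(x + 69), pattern 1+1+1+1+1+1. No other pattern occurs in this range, so the set of observed cycle types is {3+3, 2+2+1+1, 1+1+1+1+1+1}. The candidates containing elements of all these cycle types are A_4 (6T4) of order 12, S_4 (6T7) of order 24, (C_3 x C_3) : C_4 (6T10) of order 36, PSL(2,5) (6T12) of order 60, A_6 (6T15) of order 360; the others are excluded. The observed types are precisely the cycle types that occur in A_4 (6T4). Each of the other remaining candidates has further cycle types, and by the Chebotarev density theorem the matching factorization patterns would occur for a proportion of primes equal to their share of the group: S_4 (6T7) additionally contains elements of type 4+2 (6 of its 24 elements, about 25% of primes); (C_3 x C_3) : C_4 (6T10) additionally contains elements of type 4+2, 3+1+1+1 (22 of its 36 elements, about 61% of primes); PSL(2,5) (6T12) additionally contains elements of type 5+1 (24 of its 60 elements, about 40% of primes); A_6 (6T15) additionally contains elements of type 5+1, 4+2, 3+1+1+1 (274 of its 360 elements, about 76% of primes). None of the 33 primes tested shows any such pattern (for each of these groups the chance of that is below 10^-4), which rules them out. Hence G = A_4 (6T4), of order 12.

6T4: A_4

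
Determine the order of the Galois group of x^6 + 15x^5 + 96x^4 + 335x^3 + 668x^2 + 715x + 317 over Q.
24

The degree of the splitting field over Q equals the order of the Galois group, so first determine the group. The polynomial f is an irreducible sextic over Q, so G = Gal(f/Q) is one of the 16 transitive subgroups 6T1, ..., 6T16 of S_6. The discriminant of f is 810448, which is not a perfect square, so G is not contained in A_6. The transitive groups of degree 6 not contained in A_6 are: C_6 (6T1, order 6), S_3 (6T2, order 6), D_6 (6T3, order 12), C_3 x S_3 (6T5, order 18), A_4 x C_2 (6T6, order 24), S_4 (6T8, order 24), S_3 x S_3 (6T9, order 36), S_4 x C_2 (6T11, order 48), (S_3 x S_3) : C_2 (6T13, order 72), PGL(2,5) (6T14, order 120), S_6 (6T16, order 720). By Dedekind's theorem, for a prime p not dividing disc(f) the degrees of the irreducible factors of f mod p form the cycle type of an element of G. Factoring f modulo the 22 such primes p <= 89 (skipping 2, 37, which divide the discriminant), each new pattern first appears at: mod 3: f = (x^3 + x^2 + x + 2)(x^3 + 2x^2 + 1), pattern 3+3; mod 5: f = (x^2 + 3)(x^2 + x + 2)(x^2 + 4x + 2), pattern 2+2+2; mod 17: f = (x + 1)(x + 4)(x^4 + 10x^3 + 8x^2 + 7), pattern 4+1+1; mod 67: f = (x + 7)(x + 65)(x^2 + 5x + 46)(x^2 + 5x + 56), pattern 2+2+1+1. No other pattern occurs in this range, so the set of observed cycle types is {3+3, 2+2+2, 4+1+1, 2+2+1+1}. The candidates containing elements of all these cycle types are S_4 (6T8) of order 24, S_4 x C_2 (6T11) of order 48, PGL(2,5) (6T14) of order 120, S_6 (6T16) of order 720; the others are excluded. The observed types are precisely the cycle types that occur in S_4 (6T8) (apart from the identity). Each of the other remaining candidates has further cycle types, and by the Chebotarev density theorem the matching factorization patterns would occur for a proportion of primes equal to their share of the group: S_4 x C_2 (6T11) additionally contains elements of type 6, 4+2, 2+1+1+1+1 (17 of its 48 elements, about 35% of primes); PGL(2,5) (6T14) additionally contains elements of type 6, 5+1 (44 of its 120 elements, about 37% of primes); S_6 (6T16) additionally contains elements of type 6, 5+1, 4+2, 3+2+1, 3+1+1+1, 2+1+1+1+1 (529 of its 720 elements, about 73% of primes). None of the 22 primes tested shows any such pattern (for each of these groups the chance of that is below 10^-4), which rules them out. Hence G = S_4 (6T8), of order 24. The Galois group S_4 (6T8) has order 24, so the splitting field has degree 24 over Q.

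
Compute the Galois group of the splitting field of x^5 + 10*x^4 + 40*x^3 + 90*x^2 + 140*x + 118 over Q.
The polynomial f is an irreducible quintic over Q, so G = Gal(f/Q) is a transitive subgroup of S_5: one of C_5 (5T1, order 5), D_5 (5T2, order 10), F_20 (5T3, order 20), A_5 (5T4, order 60) or S_5 (5T5, order 120). The discriminant of f is 174050000, which is not a perfect square, so G is not contained in A_5. The transitive groups of degree 5 not contained in A_5 are: F_20 (5T3, order 20), S_5 (5T5, order 120). By Dedekind's theorem, for a prime p not dividing disc(f) the degrees of the irreducible factors of f mod p form the cycle type of an element of G. Factoring f modulo the 18 such primes p <= 73 (skipping 2, 5, 59, which divide the discriminant), each new pattern first appears at: mod 3: f = (x + 2)(x^4 + 2x^3 + 2), pattern 4+1; mod 11: f = (x^5 + 10x^4 + 7x^3 + 2x^2 + 8x + 8), pattern 5; mod 19: f = (x + 18)(x^2 + 13x + 13)(x^2 + 17x + 7), pattern 2+2+1. No other pattern occurs in this range, so the set of observed cycle types is {4+1, 5, 2+2+1}. The candidates containing elements of all these cycle types are F_20 (5T3) of order 20, S_5 (5T5) of order 120; the others are excluded. The observed types are precisely the cycle types that occur in F_20 (5T3) (apart from the identity). Each of the other remaining candidates has further cycle types, and by the Chebotarev density theorem the matching factorization patterns would occur for a proportion of primes equal to their share of the group: S_5 (5T5) additionally contains elements of type 3+2, 3+1+1, 2+1+1+1 (50 of its 120 elements, about 42% of primes). None of the 18 primes tested shows any such pattern (for each of these groups the chance of that is below 10^-4), which rules them out. Hence G = F_20 (5T3), of order 20.

F_20 (also written F20)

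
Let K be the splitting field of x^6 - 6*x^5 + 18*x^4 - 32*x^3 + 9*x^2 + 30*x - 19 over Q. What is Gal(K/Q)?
The polynomial f is an irreducible sextic over Q, so G = Gal(f/Q) is one of the 16 transitive subgroups 6T1, ..., 6T16 of S_6. The discriminant of f is -223154201664, which is not a perfect square, so G is not contained in A_6. The transitive groups of degree 6 not contained in A_6 are: C_6 (6T1, order 6), S_3 (6T2, order 6), D_6 (6T3, order 12), C_3 x S_3 (6T5, order 18), A_4 x C_2 (6T6, order 24), S_4 (6T8, order 24), S_3 x S_3 (6T9, order 36), S_4 x C_2 (6T11, order 48), (S_3 x S_3) : C_2 (6T13, order 72), PGL(2,5) (6T14, order 120), S_6 (6T16, order 720). By Dedekind's theorem, for a prime p not dividing disc(f) the degrees of the irreducible factors of f mod p form the cycle type of an element of G. Factoring f modulo the 33 such primes p <= 149 (skipping 2, 3, which divide the discriminant), each new pattern first appears at: mod 5: f = (x^3 + 2x^2 + 2x + 2)(x^3 + 2x^2 + 2x + 3), pattern 3+3; mod 7: f = (x^6 + x^5 + 4x^4 + 3x^3 + 2x^2 + 2x + 2), pattern 6; mod 17: f = (x + 1)(x + 14)(x^2 + 15x + 11)(x^2 + 15x + 15), pattern 2+2+1+1; mod 19: f = (x)(x + 7)(x + 10)(x + 17)(x^2 + 17x + 12), pattern 2+1+1+1+1; mod 71: f = (x^2 + 69x + 6)(x^2 + 69x + 21)(x^2 + 69x + 50), pattern 2+2+2. No other pattern occurs in this range, so the set of observed cycle types is {3+3, 6, 2+2+1+1, 2+1+1+1+1, 2+2+2}. The candidates containing elements of all these cycle types are A_4 x C_2 (6T6) of order 24, S_4 x C_2 (6T11) of order 48, (S_3 x S_3) : C_2 (6T13) of order 72, S_6 (6T16) of order 720; the others are excluded. The observed types are precisely the cycle types that occur in A_4 x C_2 (6T6) (apart from the identity). Each of the other remaining candidates has further cycle types, and by the Chebotarev density theorem the matching factorization patterns would occur for a proportion of primes equal to their share of the group: S_4 x C_2 (6T11) additionally contains elements of type 4+2, 4+1+1 (12 of its 48 elements, about 25% of primes); (S_3 x S_3) : C_2 (6T13) additionally contains elements of type 4+2, 3+2+1, 3+1+1+1 (34 of its 72 elements, about 47% of primes); S_6 (6T16) additionally contains elements of type 5+1, 4+2, 4+1+1, 3+2+1, 3+1+1+1 (484 of its 720 elements, about 67% of primes). None of the 33 primes tested shows any such pattern (for each of these groups the chance of that is below 10^-4), which rules them out. Hence G = A_4 x C_2 (6T6), of order 24.

6T6: A_4 x C_2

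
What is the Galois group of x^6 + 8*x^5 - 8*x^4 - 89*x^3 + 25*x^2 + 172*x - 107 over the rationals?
PSL(2,5)

The polynomial f is an irreducible sextic over Q, so G = Gal(f/Q) is one of the 16 transitive subgroups 6T1, ..., 6T16 of S_6. The discriminant of f is 8413926734596681 = 91727459^2, a perfect square, so G is contained in A_6. The transitive groups of degree 6 contained in A_6 are: A_4 (6T4, order 12), S_4 (6T7, order 24), (C_3 x C_3) : C_4 (6T10, order 36), PSL(2,5) (6T12, order 60), A_6 (6T15, order 360). By Dedekind's theorem, for a prime p not dividing disc(f) the degrees of the irreducible factors of f mod p form the cycle type of an element of G. Factoring f modulo the 21 such primes p <= 79 (skipping 19, which divides the discriminant), each new pattern first appears at: mod 2: f = (x + 1)(x^5 + x^4 + x^3 + x + 1), pattern 5+1; mod 7: f = (x^3 + x + 6)(x^3 + x^2 + 5x + 2), pattern 3+3; mod 61: f = (x + 38)(x + 59)(x^2 + 43x + 46)(x^2 + 51x + 57), pattern 2+2+1+1. No other pattern occurs in this range, so the set of observed cycle types is {5+1, 3+3, 2+2+1+1}. The candidates containing elements of all these cycle types are PSL(2,5) (6T12) of order 60, A_6 (6T15) of order 360; the others are excluded. The observed types are precisely the cycle types that occur in PSL(2,5) (6T12) (apart from the identity). Each of the other remaining candidates has further cycle types, and by the Chebotarev density theorem the matching factorization patterns would occur for a proportion of primes equal to their share of the group: A_6 (6T15) additionally contains elements of type 4+2, 3+1+1+1 (130 of its 360 elements, about 36% of primes). None of the 21 primes tested shows any such pattern (for each of these groups the chance of that is below 10^-4), which rules them out. Hence G = PSL(2,5) (6T12), of order 60.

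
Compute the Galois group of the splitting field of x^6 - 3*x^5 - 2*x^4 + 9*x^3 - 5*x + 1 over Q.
The polynomial f is an irreducible sextic over Q, so G = Gal(f/Q) is one of the 16 transitive subgroups 6T1, ..., 6T16 of S_6. The discriminant of f is 810448, which is not a perfect square, so G is not contained in A_6. The transitive groups of degree 6 not contained in A_6 are: C_6 (6T1, order 6), S_3 (6T2, order 6), D_6 (6T3, order 12), C_3 x S_3 (6T5, order 18), A_4 x C_2 (6T6, order 24), S_4 (6T8, order 24), S_3 x S_3 (6T9, order 36), S_4 x C_2 (6T11, order 48), (S_3 x S_3) : C_2 (6T13, order 72), PGL(2,5) (6T14, order 120), S_6 (6T16, order 720). By Dedekind's theorem, for a prime p not dividing disc(f) the degrees of the irreducible factors of f mod p form the cycle type of an element of G. Factoring f modulo the 23 such primes p <= 97 (skipping 2, 37, which divide the discriminant), each new pattern first appears at: mod 3: f = (x^3 + x^2 + 2)(x^3 + 2x^2 + 2x + 2), pattern 3+3; mod 5: f = (x^2 + 2)(x^2 + 3x + 3)(x^2 + 4x + 1), pattern 2+2+2; mod 67: f = (x + 2)(x + 18)(x + 30)(x + 36)(x + 48)(x + 64), pattern 1+1+1+1+1+1. No other pattern occurs in this range, so the set of observed cycle types is {3+3, 2+2+2, 1+1+1+1+1+1}. The candidates containing elements of all these cycle types are C_6 (6T1) of order 6, S_3 (6T2) of order 6, D_6 (6T3) of order 12, C_3 x S_3 (6T5) of order 18, A_4 x C_2 (6T6) of order 24, S_4 (6T8) of order 24, S_3 x S_3 (6T9) of order 36, S_4 x C_2 (6T11) of order 48, (S_3 x S_3) : C_2 (6T13) of order 72, PGL(2,5) (6T14) of order 120, S_6 (6T16) of order 720; the others are excluded. The observed types are precisely the cycle types that occur in S_3 (6T2). Each of the other remaining candidates has further cycle types, and by the Chebotarev density theorem the matching factorization patterns would occur for a proportion of primes equal to their share of the group: C_6 (6T1) additionally contains elements of type 6 (2 of its 6 elements, about 33% of primes); D_6 (6T3) additionally contains elements of type 6, 2+2+1+1 (5 of its 12 elements, about 42% of primes); C_3 x S_3 (6T5) additionally contains elements of type 6, 3+1+1+1 (10 of its 18 elements, about 56% of primes); A_4 x C_2 (6T6) additionally contains elements of type 6, 2+2+1+1, 2+1+1+1+1 (14 of its 24 elements, about 58% of primes); S_4 (6T8) additionally contains elements of type 4+1+1, 2+2+1+1 (9 of its 24 elements, about 38% of primes); S_3 x S_3 (6T9) additionally contains elements of type 6, 3+1+1+1, 2+2+1+1 (25 of its 36 elements, about 69% of primes); S_4 x C_2 (6T11) additionally contains elements of type 6, 4+2, 4+1+1, 2+2+1+1, 2+1+1+1+1 (32 of its 48 elements, about 67% of primes); (S_3 x S_3) : C_2 (6T13) additionally contains elements of type 6, 4+2, 3+2+1, 3+1+1+1, 2+2+1+1, 2+1+1+1+1 (61 of its 72 elements, about 85% of primes); PGL(2,5) (6T14) additionally contains elements of type 6, 5+1, 4+1+1, 2+2+1+1 (89 of its 120 elements, about 74% of primes); S_6 (6T16) additionally contains elements of type 6, 5+1, 4+2, 4+1+1, 3+2+1, 3+1+1+1, 2+2+1+1, 2+1+1+1+1 (664 of its 720 elements, about 92% of primes). None of the 23 primes tested shows any such pattern (for each of these groups the chance of that is below 10^-4), which rules them out. Hence G = S_3 (6T2), of order 6.

6T2: S_3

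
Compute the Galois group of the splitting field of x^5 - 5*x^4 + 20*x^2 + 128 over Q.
The polynomial f is an irreducible quintic over Q, so G = Gal(f/Q) is a transitive subgroup of S_5: one of C_5 (5T1, order 5), D_5 (5T2, order 10), F_20 (5T3, order 20), A_5 (5T4, order 60) or S_5 (5T5, order 120). The discriminant of f is 1327104000000 = 1152000^2, a perfect square, so G is contained in A_5. The transitive groups of degree 5 contained in A_5 are: C_5 (5T1, order 5), D_5 (5T2, order 10), A_5 (5T4, order 60). By Dedekind's theorem, for a prime p not dividing disc(f) the degrees of the irreducible factors of f mod p form the cycle type of an element of G. Factoring f modulo the 23 such primes p <= 101 (skipping 2, 3, 5, which divide the discriminant), each new pattern first appears at: mod 7: f = (x^5 + 2x^4 + 6x^2 + 2), pattern 5; mod 17: f = (x + 3)(x^2 + 12x + 5)(x^2 + 14x + 4), pattern 2+2+1. No other pattern occurs in this range, so the set of observed cycle types is {5, 2+2+1}. The candidates containing elements of all these cycle types are D_5 (5T2) of order 10, A_5 (5T4) of order 60; the others are excluded. The observed types are precisely the cycle types that occur in D_5 (5T2) (apart from the identity). Each of the other remaining candidates has further cycle types, and by the Chebotarev density theorem the matching factorization patterns would occur for a proportion of primes equal to their share of the group: A_5 (5T4) additionally contains elements of type 3+1+1 (20 of its 60 elements, about 33% of primes). None of the 23 primes tested shows any such pattern (for each of these groups the chance of that is below 10^-4), which rules them out. Hence G = D_5 (5T2), of order 10.

D_5 (order 10)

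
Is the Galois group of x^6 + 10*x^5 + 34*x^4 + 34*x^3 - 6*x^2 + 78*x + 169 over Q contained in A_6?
Yes

The polynomial is irreducible of degree 6 over Q. Its discriminant is 90962560000 = 301600^2, a perfect square. A Galois group lies in the alternating group exactly when the discriminant is a square in Q, so the Galois group ((C_3 x C_3) : C_4) is contained in A_6.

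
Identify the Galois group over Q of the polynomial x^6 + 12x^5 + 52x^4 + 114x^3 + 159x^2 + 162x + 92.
S_4

The polynomial f is an irreducible sextic over Q, so G = Gal(f/Q) is one of the 16 transitive subgroups 6T1, ..., 6T16 of S_6. The discriminant of f is 454513278976 = 674176^2, a perfect square, so G is contained in A_6. The transitive groups of degree 6 contained in A_6 are: A_4 (6T4, order 12), S_4 (6T7, order 24), (C_3 x C_3) : C_4 (6T10, order 36), PSL(2,5) (6T12, order 60), A_6 (6T15, order 360). By Dedekind's theorem, for a prime p not dividing disc(f) the degrees of the irreducible factors of f mod p form the cycle type of an element of G. Factoring f modulo the 79 such primes p <= 421 (skipping 2, 23, 229, which divide the discriminant), each new pattern first appears at: mod 3: f = (x^3 + x^2 + x + 2)(x^3 + 2x^2 + x + 1), pattern 3+3; mod 7: f = (x^2 + 3x + 1)(x^4 + 2x^3 + 3x^2 + 5x + 1), pattern 4+2; mod 29: f = (x + 14)(x + 22)(x^2 + 12)(x^2 + 5x + 16), pattern 2+2+1+1; mod 193: f = (x + 59)(x + 66)(x + 86)(x + 99)(x + 131)(x + 150), pattern 1+1+1+1+1+1. No other pattern occurs in this range, so the set of observed cycle types is {3+3, 4+2, 2+2+1+1, 1+1+1+1+1+1}. The candidates containing elements of all these cycle types are S_4 (6T7) of order 24, (C_3 x C_3) : C_4 (6T10) of order 36, A_6 (6T15) of order 360; the others are excluded. The observed types are precisely the cycle types that occur in S_4 (6T7). Each of the other remaining candidates has further cycle types, and by the Chebotarev density theorem the matching factorization patterns would occur for a proportion of primes equal to their share of the group: (C_3 x C_3) : C_4 (6T10) additionally contains elements of type 3+1+1+1 (4 of its 36 elements, about 11% of primes); A_6 (6T15) additionally contains elements of type 5+1, 3+1+1+1 (184 of its 360 elements, about 51% of primes). None of the 79 primes tested shows any such pattern (for each of these groups the chance of that is below 10^-4), which rules them out. Hence G = S_4 (6T7), of order 24.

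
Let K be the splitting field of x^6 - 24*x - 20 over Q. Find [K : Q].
360

The degree of the splitting field over Q equals the order of the Galois group, so first determine the group. The polynomial f is an irreducible sextic over Q, so G = Gal(f/Q) is one of the 16 transitive subgroups 6T1, ..., 6T16 of S_6. The discriminant of f is 746496000000 = 864000^2, a perfect square, so G is contained in A_6. The transitive groups of degree 6 contained in A_6 are: A_4 (6T4, order 12), S_4 (6T7, order 24), (C_3 x C_3) : C_4 (6T10, order 36), PSL(2,5) (6T12, order 60), A_6 (6T15, order 360). By Dedekind's theorem, for a prime p not dividing disc(f) the degrees of the irreducible factors of f mod p form the cycle type of an element of G. Factoring f modulo the 6 such primes p <= 23 (skipping 2, 3, 5, which divide the discriminant), each new pattern first appears at: mod 7: f = (x + 4)(x^5 + 3x^4 + 2x^3 + 6x^2 + 4x + 2), pattern 5+1; mod 23: f = (x + 2)(x + 11)(x + 16)(x^3 + 17x^2 + 13x + 7), pattern 3+1+1+1. No other pattern occurs in this range, so the set of observed cycle types is {5+1, 3+1+1+1}. Among the candidates above, the only group containing elements of all these cycle types is A_6 (6T15) — each of A_4 (6T4), S_4 (6T7), (C_3 x C_3) : C_4 (6T10), PSL(2,5) (6T12) lacks at least one of them. Hence G = A_6 (6T15), of order 360. The Galois group A_6 (6T15) has order 360, so the splitting field has degree 360 over Q.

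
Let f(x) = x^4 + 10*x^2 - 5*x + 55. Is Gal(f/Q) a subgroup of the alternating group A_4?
The polynomial is irreducible of degree 4 over Q. Its discriminant is 14535125, which is not a perfect square. A Galois group lies in the alternating group exactly when the discriminant is a square in Q, so the Galois group (C_4) is not contained in A_4.

No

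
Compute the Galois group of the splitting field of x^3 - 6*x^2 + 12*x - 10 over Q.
S_3

The polynomial is an irreducible cubic over Q and its discriminant is -108, which is not a perfect square. For an irreducible cubic, a non-square discriminant gives Galois group S_3.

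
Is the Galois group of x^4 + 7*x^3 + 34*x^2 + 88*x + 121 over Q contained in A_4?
No

The polynomial is irreducible of degree 4 over Q. Its discriminant is 14535125, which is not a perfect square. A Galois group lies in the alternating group exactly when the discriminant is a square in Q, so the Galois group (C_4) is not contained in A_4.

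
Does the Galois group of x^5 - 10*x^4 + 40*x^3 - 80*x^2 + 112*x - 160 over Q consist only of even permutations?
No

The polynomial is irreducible of degree 5 over Q. Its discriminant is 61018734592, which is not a perfect square. A Galois group lies in the alternating group exactly when the discriminant is a square in Q, so the Galois group (S_5) is not contained in A_5.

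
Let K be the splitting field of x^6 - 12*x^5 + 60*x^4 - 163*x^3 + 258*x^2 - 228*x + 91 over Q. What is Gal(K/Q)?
C_3 x S_3

The polynomial f is an irreducible sextic over Q, so G = Gal(f/Q) is one of the 16 transitive subgroups 6T1, ..., 6T16 of S_6. The discriminant of f is -177147, which is not a perfect square, so G is not contained in A_6. The transitive groups of degree 6 not contained in A_6 are: C_6 (6T1, order 6), S_3 (6T2, order 6), D_6 (6T3, order 12), C_3 x S_3 (6T5, order 18), A_4 x C_2 (6T6, order 24), S_4 (6T8, order 24), S_3 x S_3 (6T9, order 36), S_4 x C_2 (6T11, order 48), (S_3 x S_3) : C_2 (6T13, order 72), PGL(2,5) (6T14, order 120), S_6 (6T16, order 720). By Dedekind's theorem, for a prime p not dividing disc(f) the degrees of the irreducible factors of f mod p form the cycle type of an element of G. Factoring f modulo the 33 such primes p <= 139 (skipping 3, which divides the discriminant), each new pattern first appears at: mod 2: f = (x^6 + x^3 + 1), pattern 6; mod 7: f = (x)(x + 2)(x + 6)(x^3 + x^2 + 5x + 2), pattern 3+1+1+1; mod 17: f = (x^2 + 3)(x^2 + 8x + 4)(x^2 + 14x + 9), pattern 2+2+2; mod 19: f = (x^3 + 13x^2 + 12x + 2)(x^3 + 13x^2 + 12x + 17), pattern 3+3; mod 73: f = (x + 11)(x + 19)(x + 20)(x + 27)(x + 28)(x + 29), pattern 1+1+1+1+1+1. No other pattern occurs in this range, so the set of observed cycle types is {6, 3+1+1+1, 2+2+2, 3+3, 1+1+1+1+1+1}. The candidates containing elements of all these cycle types are C_3 x S_3 (6T5) of order 18, S_3 x S_3 (6T9) of order 36, (S_3 x S_3) : C_2 (6T13) of order 72, S_6 (6T16) of order 720; the others are excluded. The observed types are precisely the cycle types that occur in C_3 x S_3 (6T5). Each of the other remaining candidates has further cycle types, and by the Chebotarev density theorem the matching factorization patterns would occur for a proportion of primes equal to their share of the group: S_3 x S_3 (6T9) additionally contains elements of type 2+2+1+1 (9 of its 36 elements, about 25% of primes); (S_3 x S_3) : C_2 (6T13) additionally contains elements of type 4+2, 3+2+1, 2+2+1+1, 2+1+1+1+1 (45 of its 72 elements, about 62% of primes); S_6 (6T16) additionally contains elements of type 5+1, 4+2, 4+1+1, 3+2+1, 2+2+1+1, 2+1+1+1+1 (504 of its 720 elements, about 70% of primes). None of the 33 primes tested shows any such pattern (for each of these groups the chance of that is below 10^-4), which rules them out. Hence G = C_3 x S_3 (6T5), of order 18.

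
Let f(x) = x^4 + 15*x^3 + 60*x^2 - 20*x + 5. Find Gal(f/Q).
C_4, the cyclic group of order 4

The polynomial is an irreducible quartic over Q and its discriminant is 103740125, which is not a perfect square, so the Galois group is not contained in A_4. The resolvent cubic y^3 - 60*y^2 - 320*y - 325 has exactly one rational root, so the Galois group is C_4 or D_4. The quartic becomes reducible over Q(sqrt(disc)), so the group is C_4.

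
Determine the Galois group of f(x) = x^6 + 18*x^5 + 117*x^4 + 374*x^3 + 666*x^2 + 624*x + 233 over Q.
6T6: A_4 x C_2

The polynomial f is an irreducible sextic over Q, so G = Gal(f/Q) is one of the 16 transitive subgroups 6T1, ..., 6T16 of S_6. The discriminant of f is -30366624190464, which is not a perfect square, so G is not contained in A_6. The transitive groups of degree 6 not contained in A_6 are: C_6 (6T1, order 6), S_3 (6T2, order 6), D_6 (6T3, order 12), C_3 x S_3 (6T5, order 18), A_4 x C_2 (6T6, order 24), S_4 (6T8, order 24), S_3 x S_3 (6T9, order 36), S_4 x C_2 (6T11, order 48), (S_3 x S_3) : C_2 (6T13, order 72), PGL(2,5) (6T14, order 120), S_6 (6T16, order 720). By Dedekind's theorem, for a prime p not dividing disc(f) the degrees of the irreducible factors of f mod p form the cycle type of an element of G. Factoring f modulo the 33 such primes p <= 149 (skipping 2, 3, which divide the discriminant), each new pattern first appears at: mod 5: f = (x^3 + x^2 + 3x + 4)(x^3 + 2x^2 + 2x + 2), pattern 3+3; mod 7: f = (x^6 + 4x^5 + 5x^4 + 3x^3 + x^2 + x + 2), pattern 6; mod 17: f = (x + 2)(x + 10)(x^2 + 9x + 6)(x^2 + 14x + 12), pattern 2+2+1+1; mod 19: f = (x + 7)(x + 8)(x + 12)(x + 18)(x^2 + 11x + 2), pattern 2+1+1+1+1; mod 71: f = (x^2 + 38x + 9)(x^2 + 56x + 41)(x^2 + 66x + 42), pattern 2+2+2. No other pattern occurs in this range, so the set of observed cycle types is {3+3, 6, 2+2+1+1, 2+1+1+1+1, 2+2+2}. The candidates containing elements of all these cycle types are A_4 x C_2 (6T6) of order 24, S_4 x C_2 (6T11) of order 48, (S_3 x S_3) : C_2 (6T13) of order 72, S_6 (6T16) of order 720; the others are excluded. The observed types are precisely the cycle types that occur in A_4 x C_2 (6T6) (apart from the identity). Each of the other remaining candidates has further cycle types, and by the Chebotarev density theorem the matching factorization patterns would occur for a proportion of primes equal to their share of the group: S_4 x C_2 (6T11) additionally contains elements of type 4+2, 4+1+1 (12 of its 48 elements, about 25% of primes); (S_3 x S_3) : C_2 (6T13) additionally contains elements of type 4+2, 3+2+1, 3+1+1+1 (34 of its 72 elements, about 47% of primes); S_6 (6T16) additionally contains elements of type 5+1, 4+2, 4+1+1, 3+2+1, 3+1+1+1 (484 of its 720 elements, about 67% of primes). None of the 33 primes tested shows any such pattern (for each of these groups the chance of that is below 10^-4), which rules them out. Hence G = A_4 x C_2 (6T6), of order 24.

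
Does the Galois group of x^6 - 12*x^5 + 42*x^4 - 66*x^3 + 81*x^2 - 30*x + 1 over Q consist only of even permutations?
The polynomial is irreducible of degree 6 over Q. Its discriminant is -30366624190464, which is not a perfect square. A Galois group lies in the alternating group exactly when the discriminant is a square in Q, so the Galois group (A_4 x C_2) is not contained in A_6.

No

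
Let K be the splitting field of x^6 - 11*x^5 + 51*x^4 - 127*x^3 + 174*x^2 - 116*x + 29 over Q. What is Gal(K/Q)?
The polynomial f is an irreducible sextic over Q, so G = Gal(f/Q) is one of the 16 transitive subgroups 6T1, ..., 6T16 of S_6. The discriminant of f is 525625 = 725^2, a perfect square, so G is contained in A_6. The transitive groups of degree 6 contained in A_6 are: A_4 (6T4, order 12), S_4 (6T7, order 24), (C_3 x C_3) : C_4 (6T10, order 36), PSL(2,5) (6T12, order 60), A_6 (6T15, order 360). By Dedekind's theorem, for a prime p not dividing disc(f) the degrees of the irreducible factors of f mod p form the cycle type of an element of G. Factoring f modulo the 19 such primes p <= 73 (skipping 5, 29, which divide the discriminant), each new pattern first appears at: mod 2: f = (x^2 + x + 1)(x^4 + x + 1), pattern 4+2; mod 11: f = (x^3 + 2x^2 + 7x + 2)(x^3 + 9x^2 + 4x + 9), pattern 3+3; mod 19: f = (x + 9)(x + 10)(x^2 + 1)(x^2 + 8x + 17), pattern 2+2+1+1; mod 61: f = (x + 26)(x + 33)(x + 40)(x^3 + 12x^2 + 37x + 12), pattern 3+1+1+1. No other pattern occurs in this range, so the set of observed cycle types is {4+2, 3+3, 2+2+1+1, 3+1+1+1}. The candidates containing elements of all these cycle types are (C_3 x C_3) : C_4 (6T10) of order 36, A_6 (6T15) of order 360; the others are excluded. The observed types are precisely the cycle types that occur in (C_3 x C_3) : C_4 (6T10) (apart from the identity). Each of the other remaining candidates has further cycle types, and by the Chebotarev density theorem the matching factorization patterns would occur for a proportion of primes equal to their share of the group: A_6 (6T15) additionally contains elements of type 5+1 (144 of its 360 elements, about 40% of primes). None of the 19 primes tested shows any such pattern (for each of these groups the chance of that is below 10^-4), which rules them out. Hence G = (C_3 x C_3) : C_4 (6T10), of order 36.

(C_3 x C_3) : C_4 (order 36)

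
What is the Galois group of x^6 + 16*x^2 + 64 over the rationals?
The polynomial f is an irreducible sextic over Q, so G = Gal(f/Q) is one of the 16 transitive subgroups 6T1, ..., 6T16 of S_6. The discriminant of f is -66039417143296, which is not a perfect square, so G is not contained in A_6. The transitive groups of degree 6 not contained in A_6 are: C_6 (6T1, order 6), S_3 (6T2, order 6), D_6 (6T3, order 12), C_3 x S_3 (6T5, order 18), A_4 x C_2 (6T6, order 24), S_4 (6T8, order 24), S_3 x S_3 (6T9, order 36), S_4 x C_2 (6T11, order 48), (S_3 x S_3) : C_2 (6T13, order 72), PGL(2,5) (6T14, order 120), S_6 (6T16, order 720). By Dedekind's theorem, for a prime p not dividing disc(f) the degrees of the irreducible factors of f mod p form the cycle type of an element of G. Factoring f modulo the 17 such primes p <= 67 (skipping 2, 31, which divide the discriminant), each new pattern first appears at: mod 3: f = (x + 1)(x + 2)(x^4 + x^2 + 2), pattern 4+1+1; mod 5: f = (x^3 + x^2 + 3x + 4)(x^3 + 4x^2 + 3x + 1), pattern 3+3; mod 7: f = (x^6 + 2x^2 + 1), pattern 6; mod 11: f = (x^2 + 3)(x^2 + 2x + 6)(x^2 + 9x + 6), pattern 2+2+2; mod 13: f = (x^2 + 11)(x^4 + 2x^2 + 7), pattern 4+2; mod 37: f = (x + 10)(x + 27)(x^2 + 18x + 27)(x^2 + 19x + 27), pattern 2+2+1+1; mod 47: f = (x + 10)(x + 18)(x + 29)(x + 37)(x^2 + 1), pattern 2+1+1+1+1. No other pattern occurs in this range, so the set of observed cycle types is {4+1+1, 3+3, 6, 2+2+2, 4+2, 2+2+1+1, 2+1+1+1+1}. The candidates containing elements of all these cycle types are S_4 x C_2 (6T11) of order 48, S_6 (6T16) of order 720; the others are excluded. The observed types are precisely the cycle types that occur in S_4 x C_2 (6T11) (apart from the identity). Each of the other remaining candidates has further cycle types, and by the Chebotarev density theorem the matching factorization patterns would occur for a proportion of primes equal to their share of the group: S_6 (6T16) additionally contains elements of type 5+1, 3+2+1, 3+1+1+1 (304 of its 720 elements, about 42% of primes). None of the 17 primes tested shows any such pattern (for each of these groups the chance of that is below 10^-4), which rules them out. Hence G = S_4 x C_2 (6T11), of order 48.

S_4 x C_2 (order 48)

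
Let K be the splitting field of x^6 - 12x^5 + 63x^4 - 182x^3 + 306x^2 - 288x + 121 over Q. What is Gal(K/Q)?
6T14: PGL(2,5)

The polynomial f is an irreducible sextic over Q, so G = Gal(f/Q) is one of the 16 transitive subgroups 6T1, ..., 6T16 of S_6. The discriminant of f is -16003008, which is not a perfect square, so G is not contained in A_6. The transitive groups of degree 6 not contained in A_6 are: C_6 (6T1, order 6), S_3 (6T2, order 6), D_6 (6T3, order 12), C_3 x S_3 (6T5, order 18), A_4 x C_2 (6T6, order 24), S_4 (6T8, order 24), S_3 x S_3 (6T9, order 36), S_4 x C_2 (6T11, order 48), (S_3 x S_3) : C_2 (6T13, order 72), PGL(2,5) (6T14, order 120), S_6 (6T16, order 720). By Dedekind's theorem, for a prime p not dividing disc(f) the degrees of the irreducible factors of f mod p form the cycle type of an element of G. Factoring f modulo the 21 such primes p <= 89 (skipping 2, 3, 7, which divide the discriminant), each new pattern first appears at: mod 5: f = (x^6 + 3x^5 + 3x^4 + 3x^3 + x^2 + 2x + 1), pattern 6; mod 11: f = (x)(x^5 + 10x^4 + 8x^3 + 5x^2 + 9x + 9), pattern 5+1; mod 13: f = (x + 6)(x + 10)(x^4 + 11x^3 + 9x^2 + 2x + 7), pattern 4+1+1; mod 23: f = (x + 14)(x + 18)(x^2 + 11x + 14)(x^2 + 14x + 16), pattern 2+2+1+1; mod 43: f = (x^3 + 13x^2 + 20x + 27)(x^3 + 18x^2 + 24x + 22), pattern 3+3; mod 61: f = (x^2 + 10x + 35)(x^2 + 14x + 41)(x^2 + 25x + 40), pattern 2+2+2. No other pattern occurs in this range, so the set of observed cycle types is {6, 5+1, 4+1+1, 2+2+1+1, 3+3, 2+2+2}. The candidates containing elements of all these cycle types are PGL(2,5) (6T14) of order 120, S_6 (6T16) of order 720; the others are excluded. The observed types are precisely the cycle types that occur in PGL(2,5) (6T14) (apart from the identity). Each of the other remaining candidates has further cycle types, and by the Chebotarev density theorem the matching factorization patterns would occur for a proportion of primes equal to their share of the group: S_6 (6T16) additionally contains elements of type 4+2, 3+2+1, 3+1+1+1, 2+1+1+1+1 (265 of its 720 elements, about 37% of primes). None of the 21 primes tested shows any such pattern (for each of these groups the chance of that is below 10^-4), which rules them out. Hence G = PGL(2,5) (6T14), of order 120.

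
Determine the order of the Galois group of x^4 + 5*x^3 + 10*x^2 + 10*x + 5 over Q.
The degree of the splitting field over Q equals the order of the Galois group, so first determine the group. The polynomial is an irreducible quartic over Q and its discriminant is 125, which is not a perfect square, so the Galois group is not contained in A_4. The resolvent cubic y^3 - 10*y^2 + 30*y - 25 has exactly one rational root, so the Galois group is C_4 or D_4. The quartic becomes reducible over Q(sqrt(disc)), so the group is C_4. The Galois group C_4 (4T1) has order 4, so the splitting field has degree 4 over Q.

4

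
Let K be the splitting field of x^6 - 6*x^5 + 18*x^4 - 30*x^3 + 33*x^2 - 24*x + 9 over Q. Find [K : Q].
The degree of the splitting field over Q equals the order of the Galois group, so first determine the group. The polynomial f is an irreducible sextic over Q, so G = Gal(f/Q) is one of the 16 transitive subgroups 6T1, ..., 6T16 of S_6. The discriminant of f is -16003008, which is not a perfect square, so G is not contained in A_6. The transitive groups of degree 6 not contained in A_6 are: C_6 (6T1, order 6), S_3 (6T2, order 6), D_6 (6T3, order 12), C_3 x S_3 (6T5, order 18), A_4 x C_2 (6T6, order 24), S_4 (6T8, order 24), S_3 x S_3 (6T9, order 36), S_4 x C_2 (6T11, order 48), (S_3 x S_3) : C_2 (6T13, order 72), PGL(2,5) (6T14, order 120), S_6 (6T16, order 720). By Dedekind's theorem, for a prime p not dividing disc(f) the degrees of the irreducible factors of f mod p form the cycle type of an element of G. Factoring f modulo the 21 such primes p <= 89 (skipping 2, 3, 7, which divide the discriminant), each new pattern first appears at: mod 5: f = (x^6 + 4x^5 + 3x^4 + 3x^2 + x + 4), pattern 6; mod 11: f = (x + 1)(x^5 + 4x^4 + 3x^3 + 9), pattern 5+1; mod 13: f = (x + 7)(x + 11)(x^4 + 2x^3 + 9x^2 + 5x + 4), pattern 4+1+1; mod 23: f = (x + 15)(x + 19)(x^2 + 13x + 3)(x^2 + 16x + 8), pattern 2+2+1+1; mod 43: f = (x^3 + 16x^2 + 6x + 18)(x^3 + 21x^2 + 20x + 22), pattern 3+3; mod 61: f = (x^2 + 12x + 46)(x^2 + 16x + 56)(x^2 + 27x + 5), pattern 2+2+2. No other pattern occurs in this range, so the set of observed cycle types is {6, 5+1, 4+1+1, 2+2+1+1, 3+3, 2+2+2}. The candidates containing elements of all these cycle types are PGL(2,5) (6T14) of order 120, S_6 (6T16) of order 720; the others are excluded. The observed types are precisely the cycle types that occur in PGL(2,5) (6T14) (apart from the identity). Each of the other remaining candidates has further cycle types, and by the Chebotarev density theorem the matching factorization patterns would occur for a proportion of primes equal to their share of the group: S_6 (6T16) additionally contains elements of type 4+2, 3+2+1, 3+1+1+1, 2+1+1+1+1 (265 of its 720 elements, about 37% of primes). None of the 21 primes tested shows any such pattern (for each of these groups the chance of that is below 10^-4), which rules them out. Hence G = PGL(2,5) (6T14), of order 120. The Galois group PGL(2,5) (6T14) has order 120, so the splitting field has degree 120 over Q.

120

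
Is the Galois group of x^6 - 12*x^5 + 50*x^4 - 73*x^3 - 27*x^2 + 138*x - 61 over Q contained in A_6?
The polynomial is irreducible of degree 6 over Q. Its discriminant is 30991489 = 5567^2, a perfect square. A Galois group lies in the alternating group exactly when the discriminant is a square in Q, so the Galois group (PSL(2,5)) is contained in A_6.

Yes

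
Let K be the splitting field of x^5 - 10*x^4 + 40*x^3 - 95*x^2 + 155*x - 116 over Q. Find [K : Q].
20

The degree of the splitting field over Q equals the order of the Galois group, so first determine the group. The polynomial f is an irreducible quintic over Q, so G = Gal(f/Q) is a transitive subgroup of S_5: one of C_5 (5T1, order 5), D_5 (5T2, order 10), F_20 (5T3, order 20), A_5 (5T4, order 60) or S_5 (5T5, order 120). The discriminant of f is 158203125, which is not a perfect square, so G is not contained in A_5. The transitive groups of degree 5 not contained in A_5 are: F_20 (5T3, order 20), S_5 (5T5, order 120). By Dedekind's theorem, for a prime p not dividing disc(f) the degrees of the irreducible factors of f mod p form the cycle type of an element of G. Factoring f modulo the 18 such primes p <= 71 (skipping 3, 5, which divide the discriminant), each new pattern first appears at: mod 2: f = (x)(x^4 + x + 1), pattern 4+1; mod 11: f = (x^5 + x^4 + 7x^3 + 4x^2 + x + 5), pattern 5; mod 19: f = (x + 12)(x^2 + 7x + 2)(x^2 + 9x + 11), pattern 2+2+1; mod 41: f = (x + 7)(x + 10)(x + 13)(x + 16)(x + 26), pattern 1+1+1+1+1. No other pattern occurs in this range, so the set of observed cycle types is {4+1, 5, 2+2+1, 1+1+1+1+1}. The candidates containing elements of all these cycle types are F_20 (5T3) of order 20, S_5 (5T5) of order 120; the others are excluded. The observed types are precisely the cycle types that occur in F_20 (5T3). Each of the other remaining candidates has further cycle types, and by the Chebotarev density theorem the matching factorization patterns would occur for a proportion of primes equal to their share of the group: S_5 (5T5) additionally contains elements of type 3+2, 3+1+1, 2+1+1+1 (50 of its 120 elements, about 42% of primes). None of the 18 primes tested shows any such pattern (for each of these groups the chance of that is below 10^-4), which rules them out. Hence G = F_20 (5T3), of order 20. The Galois group F_20 (5T3) has order 20, so the splitting field has degree 20 over Q.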